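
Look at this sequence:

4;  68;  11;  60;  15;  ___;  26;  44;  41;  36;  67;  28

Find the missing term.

The terms cycle through 2 interleaved subsequences.
Stream A = 4, 11, 15, 26, 41, 67: each term equals the sum of the previous two.
Stream B = 68, 60, ?, 44, 36, 28: arithmetic, step −8.
Filling stream B at index 3 by its rule yields 52.

52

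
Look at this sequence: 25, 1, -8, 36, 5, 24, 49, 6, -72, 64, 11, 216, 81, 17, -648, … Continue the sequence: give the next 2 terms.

The terms cycle through 3 interleaved subsequences.
Subsequence A: 25, 36, 49, 64, 81 (perfect squares starting at 5²).
Subsequence B: 1, 5, 6, 11, 17 (Fibonacci-style (each term is the sum of the two before it)).
Subsequence C: -8, 24, -72, 216, -648 (geometric with ratio -3).
Term 16 comes from subsequence A (its 6th entry): 100.
Position 17 → subsequence B, term 6 = 28.

100, 28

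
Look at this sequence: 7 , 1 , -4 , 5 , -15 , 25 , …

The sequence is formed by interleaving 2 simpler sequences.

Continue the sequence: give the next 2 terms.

Split by position mod 2 into 2 tracks.
Track A = 7, -4, -15: linear: a_n = 18 − 11·n.
Track B = 1, 5, 25: powers 5^0, 5^1, 5^2, ….
Position 7 → track A, term 4 = -26.
Position 8 falls in track B as its term 4, giving 125.

-26, 125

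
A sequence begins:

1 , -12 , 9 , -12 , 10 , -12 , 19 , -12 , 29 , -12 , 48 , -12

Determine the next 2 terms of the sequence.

Split by position mod 2 into 2 tracks.
Track A: 1, 9, 10, 19, 29, 48. Each term equals the sum of the previous two.
Track B: -12, -12, -12, -12, -12, -12. The constant sequence -12.
Position 13 → track A, term 7 = 77.
Position 14 → track B, term 7 = -12.

77, -12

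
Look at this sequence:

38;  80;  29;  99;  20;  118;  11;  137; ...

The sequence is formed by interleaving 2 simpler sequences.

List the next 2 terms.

Positions 1, 3, 5, … form one subsequence and positions 2, 4, 6, … form another.
Stream A is 38, 29, 20, 11, which is arithmetic, step −9.
Stream B is 80, 99, 118, 137, which is linear: a_n = 61 + 19·n.
Term 9 comes from stream A (its 5th entry): 2.
Position 10 → stream B, term 5 = 156.

2, 156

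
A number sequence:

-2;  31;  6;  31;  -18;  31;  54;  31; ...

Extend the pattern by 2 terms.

Positions 1, 3, 5, … form one subsequence and positions 2, 4, 6, … form another.
Stream A is -2, 6, -18, 54, which is a geometric progression (common ratio -3).
Stream B is 31, 31, 31, 31, which is the constant sequence 31.
Position 9 → stream A, term 5 = -162.
The 10th slot belongs to stream B; its 5th term is 31.

-162, 31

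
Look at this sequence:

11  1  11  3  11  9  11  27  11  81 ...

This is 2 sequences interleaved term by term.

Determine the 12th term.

Odd-indexed and even-indexed terms follow separate rules.
Track A = 11, 11, 11, 11, 11: always 11.
Track B = 1, 3, 9, 27, 81: powers of 3.
Term 12 comes from track B (its 6th entry): 243.

243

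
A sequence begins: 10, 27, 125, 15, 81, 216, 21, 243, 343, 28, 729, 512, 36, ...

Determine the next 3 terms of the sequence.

2187, 729, 45

The terms cycle through 3 interleaved subsequences.
Subsequence A = 10, 15, 21, 28, 36: triangular numbers n(n+1)/2 for n = 4, 5, ….
Subsequence B = 27, 81, 243, 729: powers of 3.
Subsequence C = 125, 216, 343, 512: the cubes 5³, 6³, 7³, ….
Position 14 falls in subsequence B as its term 5, giving 2187.
Term 15 comes from subsequence C (its 5th entry): 729.
The 16th slot belongs to subsequence A; its 6th term is 45.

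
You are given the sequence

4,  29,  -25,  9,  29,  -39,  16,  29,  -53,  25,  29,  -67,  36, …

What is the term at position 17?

29

Read the sequence 3 terms at a time; column i is its own pattern.
Track A: 4, 9, 16, 25, 36 — perfect squares starting at 2².
Track B: 29, 29, 29, 29 — the constant sequence 29.
Track C: -25, -39, -53, -67 — linear: a_n = -11 − 14·n.
Position 17 falls in track B as its term 6, giving 29.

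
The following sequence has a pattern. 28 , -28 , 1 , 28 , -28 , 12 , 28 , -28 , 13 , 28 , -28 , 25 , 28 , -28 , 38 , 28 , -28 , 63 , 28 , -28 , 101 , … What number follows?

28

Positions follow the repeating pattern AAB; grouping by letter gives 2 tracks.
Stream A: 28, -28, 28, -28, 28, -28, 28, -28, 28, -28, 28, -28, 28, -28 — the oscillation 28·(−1)^(n+1).
Stream B: 1, 12, 13, 25, 38, 63, 101 — each term equals the sum of the previous two.
Term 22 comes from stream A (its 15th entry): 28.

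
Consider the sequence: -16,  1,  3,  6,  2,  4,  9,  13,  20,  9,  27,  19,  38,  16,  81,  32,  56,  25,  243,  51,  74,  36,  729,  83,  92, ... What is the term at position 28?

Split by position mod 4: positions 1, 5, 9, … form one track, and each other residue class forms its own.
Subsequence A is -16, 2, 20, 38, 56, 74, 92, which is arithmetic with common difference +18.
Subsequence B is 1, 4, 9, 16, 25, 36, which is perfect squares starting at 1².
Subsequence C is 3, 9, 27, 81, 243, 729, which is successive powers of 3.
Subsequence D is 6, 13, 19, 32, 51, 83, which is each term equals the sum of the previous two.
Position 28 → subsequence D, term 7 = 134.

134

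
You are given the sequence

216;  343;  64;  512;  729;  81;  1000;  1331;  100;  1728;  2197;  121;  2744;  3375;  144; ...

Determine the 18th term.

The slot pattern repeats as AAB (period 3), so there are 2 interleaved tracks.
Subsequence A: 216, 343, 512, 729, 1000, 1331, 1728, 2197, 2744, 3375 — the cubes 6³, 7³, 8³, ….
Subsequence B: 64, 81, 100, 121, 144 — the squares 8², 9², 10², ….
The 18th slot belongs to subsequence B; its 6th term is 169.

169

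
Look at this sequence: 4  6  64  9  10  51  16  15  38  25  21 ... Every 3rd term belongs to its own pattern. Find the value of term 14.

Split by position mod 3: positions 1, 4, 7, … form one track, and each other residue class forms its own.
Stream A = 4, 9, 16, 25: the squares 2², 3², 4², ….
Stream B = 6, 10, 15, 21: the triangular numbers T_3, T_4, ….
Stream C = 64, 51, 38: linear: a_n = 77 − 13·n.
Position 14 falls in stream B as its term 5, giving 28.

28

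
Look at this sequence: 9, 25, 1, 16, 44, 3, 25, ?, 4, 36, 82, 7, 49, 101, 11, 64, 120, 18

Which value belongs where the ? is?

Read the sequence 3 terms at a time; column i is its own pattern.
Track A is 9, 16, 25, 36, 49, 64, which is consecutive squares n² from n = 3.
Track B is 25, 44, ?, 82, 101, 120, which is linear: a_n = 6 + 19·n.
Track C is 1, 3, 4, 7, 11, 18, which is each term equals the sum of the previous two.
Filling track B at index 3 by its rule yields 63.

63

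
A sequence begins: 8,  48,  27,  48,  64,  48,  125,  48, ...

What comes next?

Odd-indexed and even-indexed terms follow separate rules.
Subsequence A is 8, 27, 64, 125, which is perfect cubes starting at 2³.
Subsequence B is 48, 48, 48, 48, which is always 48.
Term 9 comes from subsequence A (its 5th entry): 216.

216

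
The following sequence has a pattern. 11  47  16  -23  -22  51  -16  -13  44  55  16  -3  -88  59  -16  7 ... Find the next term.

176

Split by position mod 4 into 4 tracks.
Stream A: 11, -22, 44, -88 (multiplying by -2 each time).
Stream B: 47, 51, 55, 59 (adding 4 each time).
Stream C: 16, -16, 16, -16 (the oscillation 16·(−1)^(n+1)).
Stream D: -23, -13, -3, 7 (arithmetic, step +10).
The 17th slot belongs to stream A; its 5th term is 176.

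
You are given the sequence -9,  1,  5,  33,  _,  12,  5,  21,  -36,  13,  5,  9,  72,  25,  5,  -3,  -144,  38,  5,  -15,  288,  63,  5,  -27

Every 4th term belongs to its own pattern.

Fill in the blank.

Split by position mod 4 into 4 tracks.
Track A: -9, ?, -36, 72, -144, 288. Multiplying by -2 each time.
Track B: 1, 12, 13, 25, 38, 63. Fibonacci-style (each term is the sum of the two before it).
Track C: 5, 5, 5, 5, 5, 5. Constant 5.
Track D: 33, 21, 9, -3, -15, -27. Subtracting 12 each time.
Track A's pattern makes the blank 18.

18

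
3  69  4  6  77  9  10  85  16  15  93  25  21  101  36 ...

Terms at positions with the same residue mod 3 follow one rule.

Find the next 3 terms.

Read the sequence 3 terms at a time; column i is its own pattern.
Track A: 3, 6, 10, 15, 21 (triangular numbers n(n+1)/2 for n = 2, 3, …).
Track B: 69, 77, 85, 93, 101 (arithmetic, step +8).
Track C: 4, 9, 16, 25, 36 (the squares 2², 3², 4², …).
Position 16 → track A, term 6 = 28.
Position 17 → track B, term 6 = 109.
Term 18 comes from track C (its 6th entry): 49.

28, 109, 49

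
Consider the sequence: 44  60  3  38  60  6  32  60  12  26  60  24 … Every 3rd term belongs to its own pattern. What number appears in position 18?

96

The terms cycle through 3 interleaved subsequences.
Subsequence A: 44, 38, 32, 26. Arithmetic with common difference −6.
Subsequence B: 60, 60, 60, 60. Constant 60.
Subsequence C: 3, 6, 12, 24. Geometric with ratio 2.
Term 18 comes from subsequence C (its 6th entry): 96.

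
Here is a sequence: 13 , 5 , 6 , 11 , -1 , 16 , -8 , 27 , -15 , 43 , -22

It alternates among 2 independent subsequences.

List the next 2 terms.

Split by position mod 2 into 2 tracks.
Track A: 13, 6, -1, -8, -15, -22. Subtracting 7 each time.
Track B: 5, 11, 16, 27, 43. Fibonacci-style (each term is the sum of the two before it).
Position 12 → track B, term 6 = 70.
Position 13 → track A, term 7 = -29.

70, -29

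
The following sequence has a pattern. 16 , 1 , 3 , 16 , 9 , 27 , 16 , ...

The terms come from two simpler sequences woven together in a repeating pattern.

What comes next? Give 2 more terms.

81, 243

Positions follow the repeating pattern ABB; grouping by letter gives 2 tracks.
Track A: 16, 16, 16 (constant 16).
Track B: 1, 3, 9, 27 (geometric with ratio 3).
Term 8 comes from track B (its 5th entry): 81.
Term 9 comes from track B (its 6th entry): 243.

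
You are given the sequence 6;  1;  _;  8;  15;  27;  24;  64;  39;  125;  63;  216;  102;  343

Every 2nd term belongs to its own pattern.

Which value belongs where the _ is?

9

Split by position mod 2 into 2 tracks.
Track A is 6, ?, 15, 24, 39, 63, 102, which is each term equals the sum of the previous two.
Track B is 1, 8, 27, 64, 125, 216, 343, which is consecutive cubes n³ from n = 1.
The gap is track A's term 2; the rule gives 9.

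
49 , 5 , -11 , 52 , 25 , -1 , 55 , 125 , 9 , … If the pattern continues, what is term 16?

64

Read the sequence 3 terms at a time; column i is its own pattern.
Subsequence A is 49, 52, 55, which is adding 3 each time.
Subsequence B is 5, 25, 125, which is geometric, ×5 each step.
Subsequence C is -11, -1, 9, which is arithmetic, step +10.
Position 16 falls in subsequence A as its term 6, giving 64.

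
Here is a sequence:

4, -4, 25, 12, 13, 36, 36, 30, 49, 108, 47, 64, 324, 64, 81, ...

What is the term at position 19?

Taking every 3rd term gives 3 separate tracks.
Subsequence A = 4, 12, 36, 108, 324: a geometric progression (common ratio 3).
Subsequence B = -4, 13, 30, 47, 64: arithmetic with common difference +17.
Subsequence C = 25, 36, 49, 64, 81: perfect squares starting at 5².
Position 19 falls in subsequence A as its term 7, giving 2916.

2916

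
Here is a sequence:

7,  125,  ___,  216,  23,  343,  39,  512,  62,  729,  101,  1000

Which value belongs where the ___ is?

Split by position mod 2 into 2 tracks.
Subsequence A: 7, ?, 23, 39, 62, 101 (each term equals the sum of the previous two).
Subsequence B: 125, 216, 343, 512, 729, 1000 (consecutive cubes n³ from n = 5).
So the missing entry in subsequence A is 16.

16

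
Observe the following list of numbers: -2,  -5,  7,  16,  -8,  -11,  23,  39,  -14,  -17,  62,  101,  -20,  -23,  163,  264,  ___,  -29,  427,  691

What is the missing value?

Reading positions in blocks of 4 reveals the pattern AABB — 2 tracks woven together.
Track A is -2, -5, -8, -11, -14, -17, -20, -23, ?, -29, which is linear: a_n = 1 − 3·n.
Track B is 7, 16, 23, 39, 62, 101, 163, 264, 427, 691, which is Fibonacci-style (each term is the sum of the two before it).
So the missing entry in track A is -26.

-26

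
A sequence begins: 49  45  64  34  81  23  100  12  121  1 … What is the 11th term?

144

Odd-indexed and even-indexed terms follow separate rules.
Track A: 49, 64, 81, 100, 121 (consecutive squares n² from n = 7).
Track B: 45, 34, 23, 12, 1 (linear: a_n = 56 − 11·n).
Term 11 comes from track A (its 6th entry): 144.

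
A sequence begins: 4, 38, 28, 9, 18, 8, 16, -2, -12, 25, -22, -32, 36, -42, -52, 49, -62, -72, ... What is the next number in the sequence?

64

The slot pattern repeats as ABB (period 3), so there are 2 interleaved tracks.
Stream A: 4, 9, 16, 25, 36, 49. The squares 2², 3², 4², ….
Stream B: 38, 28, 18, 8, -2, -12, -22, -32, -42, -52, -62, -72. Arithmetic with common difference −10.
The 19th slot belongs to stream A; its 7th term is 64.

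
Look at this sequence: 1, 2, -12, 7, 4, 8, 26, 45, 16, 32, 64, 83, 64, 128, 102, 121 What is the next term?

Positions follow the repeating pattern AABB; grouping by letter gives 2 tracks.
Stream A = 1, 2, 4, 8, 16, 32, 64, 128: powers 2^0, 2^1, 2^2, ….
Stream B = -12, 7, 26, 45, 64, 83, 102, 121: arithmetic with common difference +19.
Position 17 → stream A, term 9 = 256.

256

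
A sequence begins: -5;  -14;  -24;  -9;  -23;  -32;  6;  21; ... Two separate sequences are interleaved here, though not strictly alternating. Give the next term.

Reading positions in blocks of 4 reveals the pattern AABB — 2 tracks woven together.
Track A: -5, -14, -23, -32 (linear: a_n = 4 − 9·n).
Track B: -24, -9, 6, 21 (arithmetic, step +15).
The 9th slot belongs to track A; its 5th term is -41.

-41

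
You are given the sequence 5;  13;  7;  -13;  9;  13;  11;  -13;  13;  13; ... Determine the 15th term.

19

Positions 1, 3, 5, … form one subsequence and positions 2, 4, 6, … form another.
Track A: 5, 7, 9, 11, 13 (arithmetic with common difference +2).
Track B: 13, -13, 13, -13, 13 (the oscillation 13·(−1)^(n+1)).
The 15th slot belongs to track A; its 8th term is 19.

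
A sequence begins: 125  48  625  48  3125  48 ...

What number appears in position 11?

390625

Positions 1, 3, 5, … form one subsequence and positions 2, 4, 6, … form another.
Subsequence A: 125, 625, 3125 — powers of 5.
Subsequence B: 48, 48, 48 — always 48.
Position 11 falls in subsequence A as its term 6, giving 390625.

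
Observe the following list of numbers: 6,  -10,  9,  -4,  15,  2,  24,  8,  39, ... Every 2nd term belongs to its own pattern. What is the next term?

Split by position mod 2 into 2 tracks.
Track A: 6, 9, 15, 24, 39 (Fibonacci-style (each term is the sum of the two before it)).
Track B: -10, -4, 2, 8 (arithmetic with common difference +6).
Position 10 falls in track B as its term 5, giving 14.

14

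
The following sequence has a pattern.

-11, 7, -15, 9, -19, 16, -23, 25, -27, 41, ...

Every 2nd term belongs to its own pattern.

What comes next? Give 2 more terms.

Positions 1, 3, 5, … form one subsequence and positions 2, 4, 6, … form another.
Stream A = -11, -15, -19, -23, -27: arithmetic, step −4.
Stream B = 7, 9, 16, 25, 41: Fibonacci-style (each term is the sum of the two before it).
The 11th slot belongs to stream A; its 6th term is -31.
Term 12 comes from stream B (its 6th entry): 66.

-31, 66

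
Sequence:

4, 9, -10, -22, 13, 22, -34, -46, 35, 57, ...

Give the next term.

-58

The slot pattern repeats as AABB (period 4), so there are 2 interleaved tracks.
Subsequence A is 4, 9, 13, 22, 35, 57, which is a Fibonacci-like recurrence a_n = a_{n-1} + a_{n-2}.
Subsequence B is -10, -22, -34, -46, which is linear: a_n = 2 − 12·n.
The 11th slot belongs to subsequence B; its 5th term is -58.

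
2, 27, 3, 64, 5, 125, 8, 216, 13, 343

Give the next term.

21

Split by position mod 2 into 2 tracks.
Stream A is 2, 3, 5, 8, 13, which is each term equals the sum of the previous two.
Stream B is 27, 64, 125, 216, 343, which is the cubes 3³, 4³, 5³, ….
The 11th slot belongs to stream A; its 6th term is 21.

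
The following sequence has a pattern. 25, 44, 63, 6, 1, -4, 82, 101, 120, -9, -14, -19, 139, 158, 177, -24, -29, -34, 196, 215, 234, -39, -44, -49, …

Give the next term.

253

The slot pattern repeats as AAABBB (period 6), so there are 2 interleaved tracks.
Subsequence A: 25, 44, 63, 82, 101, 120, 139, 158, 177, 196, 215, 234. Arithmetic, step +19.
Subsequence B: 6, 1, -4, -9, -14, -19, -24, -29, -34, -39, -44, -49. Arithmetic with common difference −5.
Position 25 falls in subsequence A as its term 13, giving 253.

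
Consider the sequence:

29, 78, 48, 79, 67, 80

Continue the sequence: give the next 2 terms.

86, 81

The terms cycle through 2 interleaved subsequences.
Track A = 29, 48, 67: adding 19 each time.
Track B = 78, 79, 80: arithmetic, step +1.
Position 7 → track A, term 4 = 86.
Position 8 falls in track B as its term 4, giving 81.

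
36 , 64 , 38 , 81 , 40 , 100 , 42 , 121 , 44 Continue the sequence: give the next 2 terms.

Taking every 2nd term gives 2 separate tracks.
Stream A: 36, 38, 40, 42, 44 — adding 2 each time.
Stream B: 64, 81, 100, 121 — the squares 8², 9², 10², ….
The 10th slot belongs to stream B; its 5th term is 144.
Term 11 comes from stream A (its 6th entry): 46.

144, 46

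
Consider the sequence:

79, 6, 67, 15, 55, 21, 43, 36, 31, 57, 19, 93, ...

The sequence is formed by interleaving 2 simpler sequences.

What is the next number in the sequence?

The terms cycle through 2 interleaved subsequences.
Track A: 79, 67, 55, 43, 31, 19. Subtracting 12 each time.
Track B: 6, 15, 21, 36, 57, 93. Each term equals the sum of the previous two.
The 13th slot belongs to track A; its 7th term is 7.

7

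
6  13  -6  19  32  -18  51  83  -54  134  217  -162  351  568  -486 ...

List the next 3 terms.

919, 1487, -1458

Positions follow the repeating pattern AAB; grouping by letter gives 2 tracks.
Subsequence A: 6, 13, 19, 32, 51, 83, 134, 217, 351, 568 (each term equals the sum of the previous two).
Subsequence B: -6, -18, -54, -162, -486 (geometric with ratio 3).
Term 16 comes from subsequence A (its 11th entry): 919.
Position 17 → subsequence A, term 12 = 1487.
Position 18 falls in subsequence B as its term 6, giving -1458.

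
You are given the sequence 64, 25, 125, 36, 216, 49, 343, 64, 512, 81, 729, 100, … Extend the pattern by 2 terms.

1000, 121

Odd-indexed and even-indexed terms follow separate rules.
Track A: 64, 125, 216, 343, 512, 729. The cubes 4³, 5³, 6³, ….
Track B: 25, 36, 49, 64, 81, 100. Consecutive squares n² from n = 5.
Position 13 → track A, term 7 = 1000.
The 14th slot belongs to track B; its 7th term is 121.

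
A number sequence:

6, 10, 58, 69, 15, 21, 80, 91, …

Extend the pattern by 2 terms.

28, 36

Positions follow the repeating pattern AABB; grouping by letter gives 2 tracks.
Stream A: 6, 10, 15, 21 (the triangular numbers T_3, T_4, …).
Stream B: 58, 69, 80, 91 (arithmetic with common difference +11).
Position 9 → stream A, term 5 = 28.
Position 10 falls in stream A as its term 6, giving 36.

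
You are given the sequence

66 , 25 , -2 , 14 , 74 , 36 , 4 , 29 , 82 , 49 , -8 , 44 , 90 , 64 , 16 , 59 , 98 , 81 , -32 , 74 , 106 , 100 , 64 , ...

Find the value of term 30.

144

Split by position mod 4 into 4 tracks.
Stream A: 66, 74, 82, 90, 98, 106. Adding 8 each time.
Stream B: 25, 36, 49, 64, 81, 100. The squares 5², 6², 7², ….
Stream C: -2, 4, -8, 16, -32, 64. Geometric, ×-2 each step.
Stream D: 14, 29, 44, 59, 74. Adding 15 each time.
Position 30 → stream B, term 8 = 144.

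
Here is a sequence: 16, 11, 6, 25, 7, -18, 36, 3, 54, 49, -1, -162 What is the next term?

The terms cycle through 3 interleaved subsequences.
Track A is 16, 25, 36, 49, which is consecutive squares n² from n = 4.
Track B is 11, 7, 3, -1, which is arithmetic with common difference −4.
Track C is 6, -18, 54, -162, which is geometric with ratio -3.
Term 13 comes from track A (its 5th entry): 64.

64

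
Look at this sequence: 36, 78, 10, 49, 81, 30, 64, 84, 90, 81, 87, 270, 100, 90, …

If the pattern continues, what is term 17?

Taking every 3rd term gives 3 separate tracks.
Stream A is 36, 49, 64, 81, 100, which is perfect squares starting at 6².
Stream B is 78, 81, 84, 87, 90, which is adding 3 each time.
Stream C is 10, 30, 90, 270, which is multiplying by 3 each time.
Term 17 comes from stream B (its 6th entry): 93.

93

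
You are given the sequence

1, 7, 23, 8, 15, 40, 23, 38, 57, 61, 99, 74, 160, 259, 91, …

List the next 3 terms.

419, 678, 108

Reading positions in blocks of 3 reveals the pattern AAB — 2 tracks woven together.
Subsequence A is 1, 7, 8, 15, 23, 38, 61, 99, 160, 259, which is Fibonacci-style (each term is the sum of the two before it).
Subsequence B is 23, 40, 57, 74, 91, which is arithmetic, step +17.
Position 16 falls in subsequence A as its term 11, giving 419.
The 17th slot belongs to subsequence A; its 12th term is 678.
Term 18 comes from subsequence B (its 6th entry): 108.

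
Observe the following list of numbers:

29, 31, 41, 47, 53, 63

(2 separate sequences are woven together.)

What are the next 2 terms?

Positions 1, 3, 5, … form one subsequence and positions 2, 4, 6, … form another.
Track A is 29, 41, 53, which is arithmetic, step +12.
Track B is 31, 47, 63, which is linear: a_n = 15 + 16·n.
Position 7 falls in track A as its term 4, giving 65.
Position 8 falls in track B as its term 4, giving 79.

65, 79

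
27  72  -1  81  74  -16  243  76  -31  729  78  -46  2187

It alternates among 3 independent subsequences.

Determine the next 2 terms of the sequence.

Read the sequence 3 terms at a time; column i is its own pattern.
Stream A: 27, 81, 243, 729, 2187 — powers of 3.
Stream B: 72, 74, 76, 78 — linear: a_n = 70 + 2·n.
Stream C: -1, -16, -31, -46 — linear: a_n = 14 − 15·n.
Position 14 falls in stream B as its term 5, giving 80.
The 15th slot belongs to stream C; its 5th term is -61.

80, -61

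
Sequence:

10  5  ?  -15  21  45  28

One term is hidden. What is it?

15

Taking every 2nd term gives 2 separate tracks.
Subsequence A is 10, ?, 21, 28, which is triangular numbers n(n+1)/2 for n = 4, 5, ….
Subsequence B is 5, -15, 45, which is multiplying by -3 each time.
So the missing entry in subsequence A is 15.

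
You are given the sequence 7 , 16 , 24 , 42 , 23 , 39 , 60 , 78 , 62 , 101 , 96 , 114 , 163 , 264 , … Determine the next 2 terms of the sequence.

Positions follow the repeating pattern AABB; grouping by letter gives 2 tracks.
Track A: 7, 16, 23, 39, 62, 101, 163, 264 — Fibonacci-style (each term is the sum of the two before it).
Track B: 24, 42, 60, 78, 96, 114 — arithmetic, step +18.
Position 15 falls in track B as its term 7, giving 132.
Term 16 comes from track B (its 8th entry): 150.

132, 150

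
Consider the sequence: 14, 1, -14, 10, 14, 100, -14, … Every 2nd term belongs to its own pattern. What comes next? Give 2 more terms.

The terms cycle through 2 interleaved subsequences.
Subsequence A is 14, -14, 14, -14, which is the oscillation 14·(−1)^(n+1).
Subsequence B is 1, 10, 100, which is powers 10^0, 10^1, 10^2, ….
Term 8 comes from subsequence B (its 4th entry): 1000.
Term 9 comes from subsequence A (its 5th entry): 14.

1000, 14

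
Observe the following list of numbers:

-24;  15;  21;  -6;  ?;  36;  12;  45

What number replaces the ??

28

The slot pattern repeats as ABB (period 3), so there are 2 interleaved tracks.
Track A: -24, -6, 12 — linear: a_n = -42 + 18·n.
Track B: 15, 21, ?, 36, 45 — triangular numbers starting at T_5.
Track B's pattern makes the blank 28.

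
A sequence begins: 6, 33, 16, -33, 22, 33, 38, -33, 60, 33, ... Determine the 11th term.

98

Split by position mod 2 into 2 tracks.
Track A: 6, 16, 22, 38, 60 (each term equals the sum of the previous two).
Track B: 33, -33, 33, -33, 33 (oscillating between 33 and -33).
The 11th slot belongs to track A; its 6th term is 98.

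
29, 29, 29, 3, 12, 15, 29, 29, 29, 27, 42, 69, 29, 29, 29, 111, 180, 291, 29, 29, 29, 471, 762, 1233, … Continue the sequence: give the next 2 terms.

29, 29

The slot pattern repeats as AAABBB (period 6), so there are 2 interleaved tracks.
Subsequence A: 29, 29, 29, 29, 29, 29, 29, 29, 29, 29, 29, 29 (the constant sequence 29).
Subsequence B: 3, 12, 15, 27, 42, 69, 111, 180, 291, 471, 762, 1233 (a Fibonacci-like recurrence a_n = a_{n-1} + a_{n-2}).
Position 25 → subsequence A, term 13 = 29.
Term 26 comes from subsequence A (its 14th entry): 29.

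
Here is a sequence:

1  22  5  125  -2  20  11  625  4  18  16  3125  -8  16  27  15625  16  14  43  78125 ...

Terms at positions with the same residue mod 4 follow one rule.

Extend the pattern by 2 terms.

-32, 12

The terms cycle through 4 interleaved subsequences.
Track A: 1, -2, 4, -8, 16 (multiplying by -2 each time).
Track B: 22, 20, 18, 16, 14 (linear: a_n = 24 − 2·n).
Track C: 5, 11, 16, 27, 43 (each term equals the sum of the previous two).
Track D: 125, 625, 3125, 15625, 78125 (powers of 5).
The 21st slot belongs to track A; its 6th term is -32.
Term 22 comes from track B (its 6th entry): 12.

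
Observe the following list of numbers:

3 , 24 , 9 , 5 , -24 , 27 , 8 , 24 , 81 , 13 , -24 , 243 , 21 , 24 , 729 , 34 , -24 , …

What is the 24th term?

Split by position mod 3 into 3 tracks.
Subsequence A: 3, 5, 8, 13, 21, 34. Each term equals the sum of the previous two.
Subsequence B: 24, -24, 24, -24, 24, -24. The oscillation 24·(−1)^(n+1).
Subsequence C: 9, 27, 81, 243, 729. Geometric, ×3 each step.
Position 24 → subsequence C, term 8 = 19683.

19683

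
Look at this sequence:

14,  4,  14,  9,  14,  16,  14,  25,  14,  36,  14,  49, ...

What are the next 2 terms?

Positions 1, 3, 5, … form one subsequence and positions 2, 4, 6, … form another.
Stream A = 14, 14, 14, 14, 14, 14: constant 14.
Stream B = 4, 9, 16, 25, 36, 49: the squares 2², 3², 4², ….
Position 13 → stream A, term 7 = 14.
Term 14 comes from stream B (its 7th entry): 64.

14, 64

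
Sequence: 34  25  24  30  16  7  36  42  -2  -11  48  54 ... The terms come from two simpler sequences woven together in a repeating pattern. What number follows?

The slot pattern repeats as AABB (period 4), so there are 2 interleaved tracks.
Track A = 34, 25, 16, 7, -2, -11: subtracting 9 each time.
Track B = 24, 30, 36, 42, 48, 54: arithmetic with common difference +6.
Position 13 → track A, term 7 = -20.

-20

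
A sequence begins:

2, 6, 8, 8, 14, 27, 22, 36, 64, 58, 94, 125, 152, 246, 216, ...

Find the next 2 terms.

398, 644

The slot pattern repeats as AAB (period 3), so there are 2 interleaved tracks.
Stream A is 2, 6, 8, 14, 22, 36, 58, 94, 152, 246, which is Fibonacci-style (each term is the sum of the two before it).
Stream B is 8, 27, 64, 125, 216, which is the cubes 2³, 3³, 4³, ….
The 16th slot belongs to stream A; its 11th term is 398.
Position 17 falls in stream A as its term 12, giving 644.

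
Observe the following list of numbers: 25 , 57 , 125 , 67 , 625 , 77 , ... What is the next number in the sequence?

Positions 1, 3, 5, … form one subsequence and positions 2, 4, 6, … form another.
Track A is 25, 125, 625, which is powers of 5.
Track B is 57, 67, 77, which is adding 10 each time.
Position 7 falls in track A as its term 4, giving 3125.

3125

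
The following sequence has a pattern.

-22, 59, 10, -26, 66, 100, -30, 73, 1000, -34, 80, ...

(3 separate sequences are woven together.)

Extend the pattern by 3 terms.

10000, -38, 87

Taking every 3rd term gives 3 separate tracks.
Track A: -22, -26, -30, -34. Subtracting 4 each time.
Track B: 59, 66, 73, 80. Arithmetic with common difference +7.
Track C: 10, 100, 1000. Powers of 10.
Position 12 → track C, term 4 = 10000.
Position 13 falls in track A as its term 5, giving -38.
Position 14 → track B, term 5 = 87.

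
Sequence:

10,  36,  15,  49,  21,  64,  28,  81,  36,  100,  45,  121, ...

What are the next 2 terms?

55, 144

Split by position mod 2 into 2 tracks.
Track A: 10, 15, 21, 28, 36, 45. The triangular numbers T_4, T_5, ….
Track B: 36, 49, 64, 81, 100, 121. The squares 6², 7², 8², ….
Term 13 comes from track A (its 7th entry): 55.
Position 14 falls in track B as its term 7, giving 144.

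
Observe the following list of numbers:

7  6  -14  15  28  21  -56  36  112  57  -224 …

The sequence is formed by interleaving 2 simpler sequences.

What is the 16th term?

243

Taking every 2nd term gives 2 separate tracks.
Track A: 7, -14, 28, -56, 112, -224 — a geometric progression (common ratio -2).
Track B: 6, 15, 21, 36, 57 — a Fibonacci-like recurrence a_n = a_{n-1} + a_{n-2}.
Position 16 → track B, term 8 = 243.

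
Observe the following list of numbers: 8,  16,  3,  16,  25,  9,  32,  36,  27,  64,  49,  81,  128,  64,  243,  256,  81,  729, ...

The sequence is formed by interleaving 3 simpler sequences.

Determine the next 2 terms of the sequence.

512, 100

Split by position mod 3 into 3 tracks.
Track A is 8, 16, 32, 64, 128, 256, which is geometric with ratio 2.
Track B is 16, 25, 36, 49, 64, 81, which is consecutive squares n² from n = 4.
Track C is 3, 9, 27, 81, 243, 729, which is powers 3^1, 3^2, 3^3, ….
Term 19 comes from track A (its 7th entry): 512.
Term 20 comes from track B (its 7th entry): 100.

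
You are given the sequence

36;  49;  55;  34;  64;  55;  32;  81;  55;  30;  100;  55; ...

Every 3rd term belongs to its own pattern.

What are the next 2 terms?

Split by position mod 3 into 3 tracks.
Stream A: 36, 34, 32, 30. Arithmetic with common difference −2.
Stream B: 49, 64, 81, 100. Consecutive squares n² from n = 7.
Stream C: 55, 55, 55, 55. Always 55.
The 13th slot belongs to stream A; its 5th term is 28.
Position 14 → stream B, term 5 = 121.

28, 121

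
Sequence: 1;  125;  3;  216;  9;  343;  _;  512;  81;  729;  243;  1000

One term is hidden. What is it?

Positions 1, 3, 5, … form one subsequence and positions 2, 4, 6, … form another.
Track A is 1, 3, 9, ?, 81, 243, which is powers of 3.
Track B is 125, 216, 343, 512, 729, 1000, which is the cubes 5³, 6³, 7³, ….
So the missing entry in track A is 27.

27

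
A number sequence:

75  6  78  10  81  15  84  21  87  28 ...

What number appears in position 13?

Odd-indexed and even-indexed terms follow separate rules.
Track A is 75, 78, 81, 84, 87, which is arithmetic with common difference +3.
Track B is 6, 10, 15, 21, 28, which is triangular numbers starting at T_3.
Term 13 comes from track A (its 7th entry): 93.

93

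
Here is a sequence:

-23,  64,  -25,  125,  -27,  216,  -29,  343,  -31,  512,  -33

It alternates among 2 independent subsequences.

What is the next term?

729

Split by position mod 2 into 2 tracks.
Subsequence A: -23, -25, -27, -29, -31, -33 (subtracting 2 each time).
Subsequence B: 64, 125, 216, 343, 512 (consecutive cubes n³ from n = 4).
Position 12 falls in subsequence B as its term 6, giving 729.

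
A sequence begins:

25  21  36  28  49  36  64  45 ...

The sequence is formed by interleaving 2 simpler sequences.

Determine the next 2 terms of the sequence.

Split by position mod 2 into 2 tracks.
Subsequence A = 25, 36, 49, 64: consecutive squares n² from n = 5.
Subsequence B = 21, 28, 36, 45: the triangular numbers T_6, T_7, ….
The 9th slot belongs to subsequence A; its 5th term is 81.
Term 10 comes from subsequence B (its 5th entry): 55.

81, 55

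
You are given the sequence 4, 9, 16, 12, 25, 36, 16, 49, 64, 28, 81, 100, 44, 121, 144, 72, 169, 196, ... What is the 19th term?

Reading positions in blocks of 3 reveals the pattern ABB — 2 tracks woven together.
Stream A: 4, 12, 16, 28, 44, 72 — each term equals the sum of the previous two.
Stream B: 9, 16, 25, 36, 49, 64, 81, 100, 121, 144, 169, 196 — consecutive squares n² from n = 3.
Position 19 → stream A, term 7 = 116.

116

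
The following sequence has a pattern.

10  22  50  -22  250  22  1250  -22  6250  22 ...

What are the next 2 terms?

Odd-indexed and even-indexed terms follow separate rules.
Subsequence A = 10, 50, 250, 1250, 6250: a geometric progression (common ratio 5).
Subsequence B = 22, -22, 22, -22, 22: oscillating between 22 and -22.
Position 11 → subsequence A, term 6 = 31250.
Position 12 → subsequence B, term 6 = -22.

31250, -22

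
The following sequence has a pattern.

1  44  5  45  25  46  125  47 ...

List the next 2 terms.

625, 48

Split by position mod 2 into 2 tracks.
Track A = 1, 5, 25, 125: powers 5^0, 5^1, 5^2, ….
Track B = 44, 45, 46, 47: linear: a_n = 43 + n.
Position 9 → track A, term 5 = 625.
Position 10 falls in track B as its term 5, giving 48.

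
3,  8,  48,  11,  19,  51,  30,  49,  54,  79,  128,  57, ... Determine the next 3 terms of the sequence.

The slot pattern repeats as AAB (period 3), so there are 2 interleaved tracks.
Stream A: 3, 8, 11, 19, 30, 49, 79, 128. Fibonacci-style (each term is the sum of the two before it).
Stream B: 48, 51, 54, 57. Arithmetic, step +3.
The 13th slot belongs to stream A; its 9th term is 207.
Position 14 → stream A, term 10 = 335.
The 15th slot belongs to stream B; its 5th term is 60.

207, 335, 60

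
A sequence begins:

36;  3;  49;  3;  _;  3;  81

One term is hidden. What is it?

Split by position mod 2 into 2 tracks.
Stream A: 36, 49, ?, 81 (perfect squares starting at 6²).
Stream B: 3, 3, 3 (the constant sequence 3).
Stream A's pattern makes the blank 64.

64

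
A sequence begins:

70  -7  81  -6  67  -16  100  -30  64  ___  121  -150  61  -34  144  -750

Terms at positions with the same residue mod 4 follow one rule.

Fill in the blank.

The terms cycle through 4 interleaved subsequences.
Stream A is 70, 67, 64, 61, which is arithmetic with common difference −3.
Stream B is -7, -16, ?, -34, which is arithmetic, step −9.
Stream C is 81, 100, 121, 144, which is perfect squares starting at 9².
Stream D is -6, -30, -150, -750, which is multiplying by 5 each time.
Filling stream B at index 3 by its rule yields -25.

-25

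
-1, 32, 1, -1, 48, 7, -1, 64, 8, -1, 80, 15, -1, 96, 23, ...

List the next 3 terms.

Read the sequence 3 terms at a time; column i is its own pattern.
Track A: -1, -1, -1, -1, -1 — constant -1.
Track B: 32, 48, 64, 80, 96 — arithmetic, step +16.
Track C: 1, 7, 8, 15, 23 — each term equals the sum of the previous two.
The 16th slot belongs to track A; its 6th term is -1.
Position 17 falls in track B as its term 6, giving 112.
Position 18 → track C, term 6 = 38.

-1, 112, 38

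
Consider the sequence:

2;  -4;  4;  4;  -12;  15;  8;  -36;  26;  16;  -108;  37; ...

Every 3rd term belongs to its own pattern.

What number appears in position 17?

Read the sequence 3 terms at a time; column i is its own pattern.
Track A is 2, 4, 8, 16, which is powers of 2.
Track B is -4, -12, -36, -108, which is geometric, ×3 each step.
Track C is 4, 15, 26, 37, which is arithmetic with common difference +11.
The 17th slot belongs to track B; its 6th term is -972.

-972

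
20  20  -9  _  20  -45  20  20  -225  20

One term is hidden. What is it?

Positions follow the repeating pattern AAB; grouping by letter gives 2 tracks.
Track A: 20, 20, ?, 20, 20, 20, 20. Always 20.
Track B: -9, -45, -225. Multiplying by 5 each time.
So the missing entry in track A is 20.

20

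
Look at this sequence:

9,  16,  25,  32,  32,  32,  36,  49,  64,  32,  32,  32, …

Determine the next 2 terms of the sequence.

81, 100

Reading positions in blocks of 6 reveals the pattern AAABBB — 2 tracks woven together.
Stream A: 9, 16, 25, 36, 49, 64 — perfect squares starting at 3².
Stream B: 32, 32, 32, 32, 32, 32 — the constant sequence 32.
Position 13 falls in stream A as its term 7, giving 81.
Term 14 comes from stream A (its 8th entry): 100.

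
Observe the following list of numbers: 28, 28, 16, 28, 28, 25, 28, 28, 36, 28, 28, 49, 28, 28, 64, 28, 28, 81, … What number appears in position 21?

100

Positions follow the repeating pattern AAB; grouping by letter gives 2 tracks.
Track A: 28, 28, 28, 28, 28, 28, 28, 28, 28, 28, 28, 28 (the constant sequence 28).
Track B: 16, 25, 36, 49, 64, 81 (consecutive squares n² from n = 4).
Term 21 comes from track B (its 7th entry): 100.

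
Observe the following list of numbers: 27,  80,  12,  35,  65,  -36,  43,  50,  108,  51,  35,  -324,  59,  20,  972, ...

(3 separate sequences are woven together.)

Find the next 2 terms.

Taking every 3rd term gives 3 separate tracks.
Track A: 27, 35, 43, 51, 59 (adding 8 each time).
Track B: 80, 65, 50, 35, 20 (linear: a_n = 95 − 15·n).
Track C: 12, -36, 108, -324, 972 (geometric with ratio -3).
Term 16 comes from track A (its 6th entry): 67.
The 17th slot belongs to track B; its 6th term is 5.

67, 5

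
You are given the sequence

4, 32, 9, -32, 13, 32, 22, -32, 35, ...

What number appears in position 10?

The terms cycle through 2 interleaved subsequences.
Track A = 4, 9, 13, 22, 35: a Fibonacci-like recurrence a_n = a_{n-1} + a_{n-2}.
Track B = 32, -32, 32, -32: alternating ±32.
The 10th slot belongs to track B; its 5th term is 32.

32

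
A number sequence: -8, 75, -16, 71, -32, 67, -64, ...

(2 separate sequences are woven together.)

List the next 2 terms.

63, -128

Odd-indexed and even-indexed terms follow separate rules.
Track A is -8, -16, -32, -64, which is multiplying by 2 each time.
Track B is 75, 71, 67, which is linear: a_n = 79 − 4·n.
The 8th slot belongs to track B; its 4th term is 63.
The 9th slot belongs to track A; its 5th term is -128.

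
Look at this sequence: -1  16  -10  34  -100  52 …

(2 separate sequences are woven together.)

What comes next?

The terms cycle through 2 interleaved subsequences.
Stream A: -1, -10, -100 — multiplying by 10 each time.
Stream B: 16, 34, 52 — adding 18 each time.
Term 7 comes from stream A (its 4th entry): -1000.

-1000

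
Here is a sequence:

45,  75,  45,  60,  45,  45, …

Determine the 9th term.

Odd-indexed and even-indexed terms follow separate rules.
Track A: 45, 45, 45 (always 45).
Track B: 75, 60, 45 (arithmetic, step −15).
Position 9 → track A, term 5 = 45.

45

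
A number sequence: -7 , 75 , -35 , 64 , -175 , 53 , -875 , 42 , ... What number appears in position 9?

-4375

Odd-indexed and even-indexed terms follow separate rules.
Subsequence A is -7, -35, -175, -875, which is a geometric progression (common ratio 5).
Subsequence B is 75, 64, 53, 42, which is arithmetic with common difference −11.
Position 9 → subsequence A, term 5 = -4375.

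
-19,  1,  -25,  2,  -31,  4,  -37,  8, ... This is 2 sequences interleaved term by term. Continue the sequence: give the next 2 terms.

Taking every 2nd term gives 2 separate tracks.
Track A is -19, -25, -31, -37, which is arithmetic with common difference −6.
Track B is 1, 2, 4, 8, which is successive powers of 2.
Term 9 comes from track A (its 5th entry): -43.
Position 10 → track B, term 5 = 16.

-43, 16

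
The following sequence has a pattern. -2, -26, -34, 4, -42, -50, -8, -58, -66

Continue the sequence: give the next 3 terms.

16, -74, -82

The slot pattern repeats as ABB (period 3), so there are 2 interleaved tracks.
Track A = -2, 4, -8: multiplying by -2 each time.
Track B = -26, -34, -42, -50, -58, -66: subtracting 8 each time.
Term 10 comes from track A (its 4th entry): 16.
Term 11 comes from track B (its 7th entry): -74.
Position 12 → track B, term 8 = -82.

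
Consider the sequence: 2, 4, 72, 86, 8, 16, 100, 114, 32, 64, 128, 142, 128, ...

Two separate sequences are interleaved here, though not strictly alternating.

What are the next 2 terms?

Reading positions in blocks of 4 reveals the pattern AABB — 2 tracks woven together.
Subsequence A is 2, 4, 8, 16, 32, 64, 128, which is geometric with ratio 2.
Subsequence B is 72, 86, 100, 114, 128, 142, which is arithmetic, step +14.
The 14th slot belongs to subsequence A; its 8th term is 256.
Term 15 comes from subsequence B (its 7th entry): 156.

256, 156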